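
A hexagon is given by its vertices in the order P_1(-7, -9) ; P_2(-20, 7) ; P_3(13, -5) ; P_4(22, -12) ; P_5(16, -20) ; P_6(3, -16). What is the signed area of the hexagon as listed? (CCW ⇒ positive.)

Apply Gauss's area formula: 2A = Σ (x_i·y_{i+1} − x_{i+1}·y_i), indices taken mod 6.
Σ = (-229) + (9) + (-46) + (-248) + (-196) + (-139) = -849
Signed area = Σ/2 = -424.5 (negative ⇒ clockwise traversal).

-424.5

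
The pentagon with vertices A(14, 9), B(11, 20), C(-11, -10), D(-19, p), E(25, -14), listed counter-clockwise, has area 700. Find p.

-17

Write out the shoelace sum; only the two edges meeting at D involve p:
2·Area = [((-11)·p − (-19)·(-10)) + ((-19)·(-14) − 25·p)] + 712
       = -36·p + 788 = 1400
⇒ p = -17.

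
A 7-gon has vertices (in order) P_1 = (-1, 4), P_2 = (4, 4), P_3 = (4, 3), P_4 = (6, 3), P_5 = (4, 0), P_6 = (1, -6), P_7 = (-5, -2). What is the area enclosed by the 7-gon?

60

Apply the shoelace formula: 2A = Σ (x_i·y_{i+1} − x_{i+1}·y_i), indices taken mod 7.
Σ = (-20) + (-4) + (-6) + (-12) + (-24) + (-32) + (-22) = -120
Area = |Σ|/2 = 60.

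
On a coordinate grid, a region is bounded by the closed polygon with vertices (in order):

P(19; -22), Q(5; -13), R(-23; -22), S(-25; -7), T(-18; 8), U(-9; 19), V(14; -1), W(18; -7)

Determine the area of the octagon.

1065.5

Apply Gauss's area formula: 2A = Σ (x_i·y_{i+1} − x_{i+1}·y_i), indices taken mod 8.
Σ = (-137) + (-409) + (-389) + (-326) + (-270) + (-257) + (-80) + (-263) = -2131
Area = |Σ|/2 = 1065.5.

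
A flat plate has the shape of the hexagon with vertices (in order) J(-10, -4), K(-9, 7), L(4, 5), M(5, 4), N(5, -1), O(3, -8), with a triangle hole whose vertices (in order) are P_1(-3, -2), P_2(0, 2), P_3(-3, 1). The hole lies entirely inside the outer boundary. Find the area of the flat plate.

166.5

Outer boundary:
Apply the shoelace formula: 2A = Σ (x_i·y_{i+1} − x_{i+1}·y_i), indices taken mod 6.
Cross-terms: -106, -73, -9, -25, -37, -92  ⇒  Σ = -342
Area = |Σ|/2 = 171.
Hole:
Apply the shoelace formula: 2A = Σ (x_i·y_{i+1} − x_{i+1}·y_i), indices taken mod 3.
P_1→P_2: (-3)(2) − (0)(-2) = -6
P_2→P_3: (0)(1) − (-3)(2) = 6
P_3→P_1: (-3)(-2) − (-3)(1) = 9
Σ = 9
Area = |Σ|/2 = 4.5.
Net area = 171 − 4.5 = 166.5.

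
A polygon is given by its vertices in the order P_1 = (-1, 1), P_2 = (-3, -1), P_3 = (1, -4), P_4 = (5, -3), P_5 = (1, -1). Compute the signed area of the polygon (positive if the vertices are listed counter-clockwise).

16

Σ = (4) + (13) + (17) + (-2) + (0) = 32
Signed area = Σ/2 = 16 (positive ⇒ counter-clockwise traversal).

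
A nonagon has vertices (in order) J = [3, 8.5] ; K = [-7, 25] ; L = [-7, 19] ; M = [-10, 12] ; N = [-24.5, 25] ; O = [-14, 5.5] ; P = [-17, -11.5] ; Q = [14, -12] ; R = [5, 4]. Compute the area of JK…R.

653.875

Cross-terms: 134.5, 42, 106, 44, 215.25, 254.5, 365, 116, 30.5  ⇒  Σ = 1307.75
Area = |Σ|/2 = 653.875.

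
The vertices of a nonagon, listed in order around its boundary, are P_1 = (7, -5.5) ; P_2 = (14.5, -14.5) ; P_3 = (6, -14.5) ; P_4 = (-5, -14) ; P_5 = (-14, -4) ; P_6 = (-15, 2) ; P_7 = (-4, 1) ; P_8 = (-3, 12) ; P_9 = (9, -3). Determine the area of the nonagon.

Apply the shoelace (surveyor's) formula: 2A = Σ (x_i·y_{i+1} − x_{i+1}·y_i), indices taken mod 9.
Σ = (-21.75) + (-123.25) + (-156.5) + (-176) + (-88) + (-7) + (-45) + (-99) + (-28.5) = -745
Area = |Σ|/2 = 372.5.

372.5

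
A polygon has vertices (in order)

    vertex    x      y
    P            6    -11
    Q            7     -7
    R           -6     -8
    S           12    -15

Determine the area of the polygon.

40.5

Apply the shoelace formula: 2A = Σ (x_i·y_{i+1} − x_{i+1}·y_i), indices taken mod 4.
P→Q: (6)(-7) − (7)(-11) = 35
Q→R: (7)(-8) − (-6)(-7) = -98
R→S: (-6)(-15) − (12)(-8) = 186
S→P: (12)(-11) − (6)(-15) = -42
Σ = 81
Area = |Σ|/2 = 40.5.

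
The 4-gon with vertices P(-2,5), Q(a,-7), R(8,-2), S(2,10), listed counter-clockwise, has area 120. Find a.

-8

The doubled signed area Σ (x_i y_{i+1} − x_{i+1} y_i) is linear in a.
With a=0 it equals 184; the coefficient of a is -7 (from the two edges through Q).
So -7·a + 184 = 2·120 = 240 ⇒ a = -8.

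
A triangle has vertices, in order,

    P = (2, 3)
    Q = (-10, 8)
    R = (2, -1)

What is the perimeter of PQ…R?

32

|PQ| = √((-12)² + (5)²) = √169 = 13
|QR| = √((12)² + (-9)²) = √225 = 15
|RP| = √((0)² + (4)²) = √16 = 4
Perimeter = 13 + 15 + 4 = 32.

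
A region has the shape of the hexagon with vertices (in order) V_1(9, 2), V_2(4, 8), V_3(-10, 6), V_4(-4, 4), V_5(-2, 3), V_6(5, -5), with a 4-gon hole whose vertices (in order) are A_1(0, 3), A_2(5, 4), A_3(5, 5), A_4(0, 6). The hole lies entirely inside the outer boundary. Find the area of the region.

89

Outer boundary:
Apply the surveyor's formula: 2A = Σ (x_i·y_{i+1} − x_{i+1}·y_i), indices taken mod 6.
Σ = (64) + (104) + (-16) + (-4) + (-5) + (55) = 198
Area = |Σ|/2 = 99.
Hole:
Apply Gauss's area formula: 2A = Σ (x_i·y_{i+1} − x_{i+1}·y_i), indices taken mod 4.
Σ = (-15) + (5) + (30) + (0) = 20
Area = |Σ|/2 = 10.
Net area = 99 − 10 = 89.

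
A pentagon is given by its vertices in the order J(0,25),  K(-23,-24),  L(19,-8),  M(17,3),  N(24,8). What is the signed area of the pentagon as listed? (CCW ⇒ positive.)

Cross-terms: 575, 640, 193, 64, 600  ⇒  Σ = 2072
Signed area = Σ/2 = 1036 (positive ⇒ counter-clockwise traversal).

1036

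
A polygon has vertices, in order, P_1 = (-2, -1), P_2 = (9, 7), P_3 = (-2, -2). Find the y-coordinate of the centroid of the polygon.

Apply Gauss's area formula. First the cross-terms c_i = x_i·y_{i+1} − x_{i+1}·y_i:
  -5, -4, -2  ⇒  2A = -11, A = -5.5.
Then Σ (y_i + y_{i+1})·c_i = -44, so ȳ = -44 / (6·(-5.5)) = 4/3.

4/3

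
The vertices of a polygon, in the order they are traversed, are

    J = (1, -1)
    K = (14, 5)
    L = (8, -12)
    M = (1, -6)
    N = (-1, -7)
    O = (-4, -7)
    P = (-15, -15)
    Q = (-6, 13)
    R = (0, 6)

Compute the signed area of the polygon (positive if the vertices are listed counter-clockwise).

Σ = (19) + (-208) + (-36) + (-13) + (-21) + (-45) + (-285) + (-36) + (-6) = -631
Signed area = Σ/2 = -315.5 (negative ⇒ clockwise traversal).

-315.5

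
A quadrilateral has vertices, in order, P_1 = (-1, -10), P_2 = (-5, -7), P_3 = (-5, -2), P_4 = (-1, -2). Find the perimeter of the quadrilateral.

22

|P_1P_2| = √((-4)² + (3)²) = √25 = 5
|P_2P_3| = √((0)² + (5)²) = √25 = 5
|P_3P_4| = √((4)² + (0)²) = √16 = 4
|P_4P_1| = √((0)² + (-8)²) = √64 = 8
Perimeter = 5 + 5 + 4 + 8 = 22.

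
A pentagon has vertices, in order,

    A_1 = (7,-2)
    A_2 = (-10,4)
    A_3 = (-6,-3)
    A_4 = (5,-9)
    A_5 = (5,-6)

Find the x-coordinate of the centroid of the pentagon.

-141/178

Apply Gauss's area formula. First the cross-terms c_i = x_i·y_{i+1} − x_{i+1}·y_i:
  8, 54, 69, 15, 32  ⇒  2A = 178, A = 89.
Then Σ (x_i + x_{i+1})·c_i = -423, so x̄ = -423 / (6·89) = -141/178.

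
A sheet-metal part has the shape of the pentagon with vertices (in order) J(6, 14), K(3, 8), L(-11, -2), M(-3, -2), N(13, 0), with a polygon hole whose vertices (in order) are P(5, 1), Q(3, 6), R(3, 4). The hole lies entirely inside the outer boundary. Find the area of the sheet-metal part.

Outer boundary:
Σ = (6) + (82) + (16) + (26) + (182) = 312
Area = |Σ|/2 = 156.
Hole:
Apply the shoelace formula: 2A = Σ (x_i·y_{i+1} − x_{i+1}·y_i), indices taken mod 3.
Σ = (27) + (-6) + (-17) = 4
Area = |Σ|/2 = 2.
Net area = 156 − 2 = 154.

154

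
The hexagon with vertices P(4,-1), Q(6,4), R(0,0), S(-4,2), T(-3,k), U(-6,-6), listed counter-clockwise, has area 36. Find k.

The doubled signed area Σ (x_i y_{i+1} − x_{i+1} y_i) is linear in k.
With k=0 it equals 76; the coefficient of k is 2 (from the two edges through T).
So 2·k + 76 = 2·36 = 72 ⇒ k = -2.

-2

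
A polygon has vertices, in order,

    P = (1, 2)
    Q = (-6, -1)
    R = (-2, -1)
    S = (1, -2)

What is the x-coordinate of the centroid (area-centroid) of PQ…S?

-7/6

Apply the shoelace (surveyor's) formula. First the cross-terms c_i = x_i·y_{i+1} − x_{i+1}·y_i:
  11, 4, 5, 4  ⇒  2A = 24, A = 12.
Then Σ (x_i + x_{i+1})·c_i = -84, so x̄ = -84 / (6·12) = -7/6.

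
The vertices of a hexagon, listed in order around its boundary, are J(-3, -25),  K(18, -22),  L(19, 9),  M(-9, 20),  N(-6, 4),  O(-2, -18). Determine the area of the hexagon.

876.5

Apply the surveyor's formula: 2A = Σ (x_i·y_{i+1} − x_{i+1}·y_i), indices taken mod 6.
J→K: (-3)(-22) − (18)(-25) = 516
K→L: (18)(9) − (19)(-22) = 580
L→M: (19)(20) − (-9)(9) = 461
M→N: (-9)(4) − (-6)(20) = 84
N→O: (-6)(-18) − (-2)(4) = 116
O→J: (-2)(-25) − (-3)(-18) = -4
Σ = 1753
Area = |Σ|/2 = 876.5.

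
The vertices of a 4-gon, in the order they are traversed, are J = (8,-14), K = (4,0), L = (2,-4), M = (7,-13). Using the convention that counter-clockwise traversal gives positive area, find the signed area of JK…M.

24

Σ = (56) + (-16) + (2) + (6) = 48
Signed area = Σ/2 = 24 (positive ⇒ counter-clockwise traversal).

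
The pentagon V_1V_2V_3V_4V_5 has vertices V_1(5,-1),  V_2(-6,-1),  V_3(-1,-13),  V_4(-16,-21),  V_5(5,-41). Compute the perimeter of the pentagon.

|V_1V_2| = √((-11)² + (0)²) = √121 = 11
|V_2V_3| = √((5)² + (-12)²) = √169 = 13
|V_3V_4| = √((-15)² + (-8)²) = √289 = 17
|V_4V_5| = √((21)² + (-20)²) = √841 = 29
|V_5V_1| = √((0)² + (40)²) = √1600 = 40
Perimeter = 11 + 13 + 17 + 29 + 40 = 110.

110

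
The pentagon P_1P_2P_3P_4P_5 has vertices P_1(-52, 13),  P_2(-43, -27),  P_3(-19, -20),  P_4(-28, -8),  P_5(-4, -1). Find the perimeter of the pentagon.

156

|P_1P_2| = √((9)² + (-40)²) = √1681 = 41
|P_2P_3| = √((24)² + (7)²) = √625 = 25
|P_3P_4| = √((-9)² + (12)²) = √225 = 15
|P_4P_5| = √((24)² + (7)²) = √625 = 25
|P_5P_1| = √((-48)² + (14)²) = √2500 = 50
Perimeter = 41 + 25 + 15 + 25 + 50 = 156.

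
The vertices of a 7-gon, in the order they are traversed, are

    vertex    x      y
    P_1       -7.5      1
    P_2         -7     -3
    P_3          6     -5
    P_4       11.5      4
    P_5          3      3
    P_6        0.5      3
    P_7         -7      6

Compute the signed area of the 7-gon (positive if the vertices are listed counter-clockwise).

Apply the shoelace (surveyor's) formula: 2A = Σ (x_i·y_{i+1} − x_{i+1}·y_i), indices taken mod 7.
Cross-terms: 29.5, 53, 81.5, 22.5, 7.5, 24, 38  ⇒  Σ = 256
Signed area = Σ/2 = 128 (positive ⇒ counter-clockwise traversal).

128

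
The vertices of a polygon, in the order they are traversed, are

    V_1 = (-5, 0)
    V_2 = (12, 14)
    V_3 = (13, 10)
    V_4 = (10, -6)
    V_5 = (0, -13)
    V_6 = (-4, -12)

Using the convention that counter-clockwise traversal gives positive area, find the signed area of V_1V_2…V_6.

Cross-terms: -70, -62, -178, -130, -52, -60  ⇒  Σ = -552
Signed area = Σ/2 = -276 (negative ⇒ clockwise traversal).

-276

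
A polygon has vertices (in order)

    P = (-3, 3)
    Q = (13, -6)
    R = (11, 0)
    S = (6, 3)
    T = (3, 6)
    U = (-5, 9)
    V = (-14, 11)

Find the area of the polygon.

Σ = (-21) + (66) + (33) + (27) + (57) + (71) + (-9) = 224
Area = |Σ|/2 = 112.

112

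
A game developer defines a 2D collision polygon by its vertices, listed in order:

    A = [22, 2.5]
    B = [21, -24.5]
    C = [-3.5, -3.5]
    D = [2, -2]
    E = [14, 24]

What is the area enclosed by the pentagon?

Σ = (-591.5) + (-159.25) + (14) + (76) + (-493) = -1153.75
Area = |Σ|/2 = 576.875.

576.875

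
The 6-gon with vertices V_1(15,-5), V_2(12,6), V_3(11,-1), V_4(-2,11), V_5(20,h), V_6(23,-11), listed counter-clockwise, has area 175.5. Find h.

Write out the shoelace sum; only the two edges meeting at V_5 involve h:
2·Area = [((-2)·h − 20·11) + (20·(-11) − 23·h)] + 241
       = -25·h + -199 = 351
⇒ h = -22.

-22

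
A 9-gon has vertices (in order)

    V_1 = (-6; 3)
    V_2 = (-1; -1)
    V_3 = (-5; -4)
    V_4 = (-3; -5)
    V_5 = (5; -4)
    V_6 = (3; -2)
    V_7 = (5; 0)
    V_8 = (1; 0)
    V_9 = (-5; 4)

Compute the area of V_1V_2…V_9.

V_1→V_2: (-6)(-1) − (-1)(3) = 9
V_2→V_3: (-1)(-4) − (-5)(-1) = -1
V_3→V_4: (-5)(-5) − (-3)(-4) = 13
V_4→V_5: (-3)(-4) − (5)(-5) = 37
V_5→V_6: (5)(-2) − (3)(-4) = 2
V_6→V_7: (3)(0) − (5)(-2) = 10
V_7→V_8: (5)(0) − (1)(0) = 0
V_8→V_9: (1)(4) − (-5)(0) = 4
V_9→V_1: (-5)(3) − (-6)(4) = 9
Σ = 83
Area = |Σ|/2 = 41.5.

41.5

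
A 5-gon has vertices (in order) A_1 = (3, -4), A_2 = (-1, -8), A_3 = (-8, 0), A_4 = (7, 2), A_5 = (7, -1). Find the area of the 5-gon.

A_1→A_2: (3)(-8) − (-1)(-4) = -28
A_2→A_3: (-1)(0) − (-8)(-8) = -64
A_3→A_4: (-8)(2) − (7)(0) = -16
A_4→A_5: (7)(-1) − (7)(2) = -21
A_5→A_1: (7)(-4) − (3)(-1) = -25
Σ = -154
Area = |Σ|/2 = 77.

77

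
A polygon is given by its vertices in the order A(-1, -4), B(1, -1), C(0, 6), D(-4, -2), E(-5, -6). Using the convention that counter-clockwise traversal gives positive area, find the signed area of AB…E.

31.5

Σ = (5) + (6) + (24) + (14) + (14) = 63
Signed area = Σ/2 = 31.5 (positive ⇒ counter-clockwise traversal).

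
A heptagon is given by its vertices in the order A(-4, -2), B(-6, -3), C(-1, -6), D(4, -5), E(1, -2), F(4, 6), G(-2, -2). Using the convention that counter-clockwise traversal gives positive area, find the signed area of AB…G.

Σ = (0) + (33) + (29) + (-3) + (14) + (4) + (-4) = 73
Signed area = Σ/2 = 36.5 (positive ⇒ counter-clockwise traversal).

36.5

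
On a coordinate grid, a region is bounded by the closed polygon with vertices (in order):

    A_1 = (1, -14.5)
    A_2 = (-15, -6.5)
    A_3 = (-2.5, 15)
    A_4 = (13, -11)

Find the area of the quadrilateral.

Apply the surveyor's formula: 2A = Σ (x_i·y_{i+1} − x_{i+1}·y_i), indices taken mod 4.
Σ = (-224) + (-241.25) + (-167.5) + (-177.5) = -810.25
Area = |Σ|/2 = 405.125.

405.125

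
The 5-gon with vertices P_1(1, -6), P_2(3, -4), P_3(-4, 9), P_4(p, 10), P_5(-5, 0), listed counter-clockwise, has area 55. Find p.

Write out the shoelace sum; only the two edges meeting at P_4 involve p:
2·Area = [((-4)·10 − p·9) + (p·0 − (-5)·10)] + 55
       = -9·p + 65 = 110
⇒ p = -5.

-5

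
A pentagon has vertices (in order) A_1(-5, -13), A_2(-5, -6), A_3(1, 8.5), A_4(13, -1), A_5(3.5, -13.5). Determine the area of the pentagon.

Apply the shoelace formula: 2A = Σ (x_i·y_{i+1} − x_{i+1}·y_i), indices taken mod 5.
Σ = (-35) + (-36.5) + (-111.5) + (-172) + (-113) = -468
Area = |Σ|/2 = 234.

234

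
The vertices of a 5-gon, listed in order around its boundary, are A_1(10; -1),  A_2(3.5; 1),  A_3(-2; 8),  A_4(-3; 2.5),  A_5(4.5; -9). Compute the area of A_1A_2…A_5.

81.875

Apply the shoelace (surveyor's) formula: 2A = Σ (x_i·y_{i+1} − x_{i+1}·y_i), indices taken mod 5.
Σ = (13.5) + (30) + (19) + (15.75) + (85.5) = 163.75
Area = |Σ|/2 = 81.875.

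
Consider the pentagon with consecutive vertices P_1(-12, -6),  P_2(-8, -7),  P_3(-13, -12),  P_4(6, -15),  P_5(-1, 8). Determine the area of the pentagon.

221.5

Cross-terms: 36, 5, 267, 33, 102  ⇒  Σ = 443
Area = |Σ|/2 = 221.5.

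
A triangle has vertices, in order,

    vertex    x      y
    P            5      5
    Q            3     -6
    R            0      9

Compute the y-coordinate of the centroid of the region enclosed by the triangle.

8/3

Apply the shoelace formula. First the cross-terms c_i = x_i·y_{i+1} − x_{i+1}·y_i:
  -45, 27, -45  ⇒  2A = -63, A = -31.5.
Then Σ (y_i + y_{i+1})·c_i = -504, so ȳ = -504 / (6·(-31.5)) = 8/3.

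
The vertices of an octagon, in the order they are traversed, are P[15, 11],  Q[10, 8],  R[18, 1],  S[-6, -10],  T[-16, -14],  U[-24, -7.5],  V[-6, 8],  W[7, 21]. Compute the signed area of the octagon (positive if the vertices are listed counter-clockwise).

-623.5

Apply Gauss's area formula: 2A = Σ (x_i·y_{i+1} − x_{i+1}·y_i), indices taken mod 8.
Cross-terms: 10, -134, -174, -76, -216, -237, -182, -238  ⇒  Σ = -1247
Signed area = Σ/2 = -623.5 (negative ⇒ clockwise traversal).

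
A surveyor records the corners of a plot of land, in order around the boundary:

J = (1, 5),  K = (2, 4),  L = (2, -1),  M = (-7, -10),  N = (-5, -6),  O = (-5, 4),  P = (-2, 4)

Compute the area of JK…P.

Σ = (-6) + (-10) + (-27) + (-8) + (-50) + (-12) + (-14) = -127
Area = |Σ|/2 = 63.5.

63.5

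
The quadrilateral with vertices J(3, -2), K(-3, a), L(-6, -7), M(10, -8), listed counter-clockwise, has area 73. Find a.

1

The doubled signed area Σ (x_i y_{i+1} − x_{i+1} y_i) is linear in a.
With a=0 it equals 137; the coefficient of a is 9 (from the two edges through K).
So 9·a + 137 = 2·73 = 146 ⇒ a = 1.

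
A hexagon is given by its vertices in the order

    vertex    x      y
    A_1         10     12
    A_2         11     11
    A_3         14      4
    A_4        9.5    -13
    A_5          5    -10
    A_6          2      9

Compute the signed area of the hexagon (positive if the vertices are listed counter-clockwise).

Σ = (-22) + (-110) + (-220) + (-30) + (65) + (-66) = -383
Signed area = Σ/2 = -191.5 (negative ⇒ clockwise traversal).

-191.5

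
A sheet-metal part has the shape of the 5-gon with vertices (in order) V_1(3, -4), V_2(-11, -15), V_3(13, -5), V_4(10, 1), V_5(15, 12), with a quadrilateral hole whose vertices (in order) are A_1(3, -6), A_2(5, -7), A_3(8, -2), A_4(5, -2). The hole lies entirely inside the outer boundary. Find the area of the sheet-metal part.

104

Outer boundary:
Apply the shoelace formula: 2A = Σ (x_i·y_{i+1} − x_{i+1}·y_i), indices taken mod 5.
Σ = (-89) + (250) + (63) + (105) + (-96) = 233
Area = |Σ|/2 = 116.5.
Hole:
Apply the surveyor's formula: 2A = Σ (x_i·y_{i+1} − x_{i+1}·y_i), indices taken mod 4.
A_1→A_2: (3)(-7) − (5)(-6) = 9
A_2→A_3: (5)(-2) − (8)(-7) = 46
A_3→A_4: (8)(-2) − (5)(-2) = -6
A_4→A_1: (5)(-6) − (3)(-2) = -24
Σ = 25
Area = |Σ|/2 = 12.5.
Net area = 116.5 − 12.5 = 104.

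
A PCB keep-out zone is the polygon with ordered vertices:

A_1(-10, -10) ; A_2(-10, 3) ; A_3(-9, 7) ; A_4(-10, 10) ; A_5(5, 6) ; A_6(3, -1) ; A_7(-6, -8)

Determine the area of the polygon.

188

Σ = (-130) + (-43) + (-20) + (-110) + (-23) + (-30) + (-20) = -376
Area = |Σ|/2 = 188.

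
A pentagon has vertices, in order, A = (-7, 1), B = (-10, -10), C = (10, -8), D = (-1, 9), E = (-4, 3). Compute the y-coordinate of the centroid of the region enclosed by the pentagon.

Apply the shoelace (surveyor's) formula. First the cross-terms c_i = x_i·y_{i+1} − x_{i+1}·y_i:
  80, 180, 82, 33, 17  ⇒  2A = 392, A = 196.
Then Σ (y_i + y_{i+1})·c_i = -3414, so ȳ = -3414 / (6·196) = -569/196.

-569/196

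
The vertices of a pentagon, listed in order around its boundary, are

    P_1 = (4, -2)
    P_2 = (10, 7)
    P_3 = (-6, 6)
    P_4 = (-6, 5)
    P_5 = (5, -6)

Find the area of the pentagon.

90.5

Apply the shoelace formula: 2A = Σ (x_i·y_{i+1} − x_{i+1}·y_i), indices taken mod 5.
Σ = (48) + (102) + (6) + (11) + (14) = 181
Area = |Σ|/2 = 90.5.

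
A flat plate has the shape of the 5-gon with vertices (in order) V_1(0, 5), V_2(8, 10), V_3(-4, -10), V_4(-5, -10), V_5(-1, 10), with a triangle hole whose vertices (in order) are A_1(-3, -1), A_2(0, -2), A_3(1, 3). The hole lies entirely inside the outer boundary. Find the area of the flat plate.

69.5

Outer boundary:
Σ = (-40) + (-40) + (-10) + (-60) + (-5) = -155
Area = |Σ|/2 = 77.5.
Hole:
Apply the surveyor's formula: 2A = Σ (x_i·y_{i+1} − x_{i+1}·y_i), indices taken mod 3.
Σ = (6) + (2) + (8) = 16
Area = |Σ|/2 = 8.
Net area = 77.5 − 8 = 69.5.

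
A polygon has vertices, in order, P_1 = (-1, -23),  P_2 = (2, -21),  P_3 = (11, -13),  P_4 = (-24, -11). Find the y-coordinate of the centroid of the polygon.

Apply the surveyor's formula. First the cross-terms c_i = x_i·y_{i+1} − x_{i+1}·y_i:
  67, 205, -433, 541  ⇒  2A = 380, A = 190.
Then Σ (y_i + y_{i+1})·c_i = -17920, so ȳ = -17920 / (6·190) = -896/57.

-896/57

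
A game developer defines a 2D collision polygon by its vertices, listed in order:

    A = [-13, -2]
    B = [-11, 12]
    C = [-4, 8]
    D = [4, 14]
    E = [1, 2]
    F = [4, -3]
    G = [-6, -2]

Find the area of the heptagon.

181.5

Apply the surveyor's formula: 2A = Σ (x_i·y_{i+1} − x_{i+1}·y_i), indices taken mod 7.
Cross-terms: -178, -40, -88, -6, -11, -26, -14  ⇒  Σ = -363
Area = |Σ|/2 = 181.5.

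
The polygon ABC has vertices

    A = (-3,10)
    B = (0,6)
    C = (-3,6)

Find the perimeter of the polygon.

12

|AB| = √((3)² + (-4)²) = √25 = 5
|BC| = √((-3)² + (0)²) = √9 = 3
|CA| = √((0)² + (4)²) = √16 = 4
Perimeter = 5 + 3 + 4 = 12.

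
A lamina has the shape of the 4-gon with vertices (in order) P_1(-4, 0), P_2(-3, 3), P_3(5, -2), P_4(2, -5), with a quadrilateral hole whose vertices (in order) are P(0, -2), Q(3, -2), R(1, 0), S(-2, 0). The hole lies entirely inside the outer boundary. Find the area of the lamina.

25

Outer boundary:
Apply Gauss's area formula: 2A = Σ (x_i·y_{i+1} − x_{i+1}·y_i), indices taken mod 4.
Cross-terms: -12, -9, -21, -20  ⇒  Σ = -62
Area = |Σ|/2 = 31.
Hole:
Apply the shoelace (surveyor's) formula: 2A = Σ (x_i·y_{i+1} − x_{i+1}·y_i), indices taken mod 4.
Σ = (6) + (2) + (0) + (4) = 12
Area = |Σ|/2 = 6.
Net area = 31 − 6 = 25.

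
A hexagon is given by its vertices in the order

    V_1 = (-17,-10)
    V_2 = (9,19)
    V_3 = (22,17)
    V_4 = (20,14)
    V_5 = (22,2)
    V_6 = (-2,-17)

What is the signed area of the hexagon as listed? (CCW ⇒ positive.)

-718.5

Σ = (-233) + (-265) + (-32) + (-268) + (-370) + (-269) = -1437
Signed area = Σ/2 = -718.5 (negative ⇒ clockwise traversal).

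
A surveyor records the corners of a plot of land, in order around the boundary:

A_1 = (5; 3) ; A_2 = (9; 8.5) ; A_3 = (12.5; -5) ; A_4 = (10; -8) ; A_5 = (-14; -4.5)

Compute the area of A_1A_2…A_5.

181.125

Σ = (15.5) + (-151.25) + (-50) + (-157) + (-19.5) = -362.25
Area = |Σ|/2 = 181.125.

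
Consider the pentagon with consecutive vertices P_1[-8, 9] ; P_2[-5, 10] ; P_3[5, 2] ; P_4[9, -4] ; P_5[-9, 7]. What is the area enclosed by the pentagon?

Apply the shoelace formula: 2A = Σ (x_i·y_{i+1} − x_{i+1}·y_i), indices taken mod 5.
Σ = (-35) + (-60) + (-38) + (27) + (-25) = -131
Area = |Σ|/2 = 65.5.

65.5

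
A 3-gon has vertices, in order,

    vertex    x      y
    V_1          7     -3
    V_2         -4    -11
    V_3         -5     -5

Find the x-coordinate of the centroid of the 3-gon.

-2/3

Apply the shoelace formula. First the cross-terms c_i = x_i·y_{i+1} − x_{i+1}·y_i:
  -89, -35, 50  ⇒  2A = -74, A = -37.
Then Σ (x_i + x_{i+1})·c_i = 148, so x̄ = 148 / (6·(-37)) = -2/3.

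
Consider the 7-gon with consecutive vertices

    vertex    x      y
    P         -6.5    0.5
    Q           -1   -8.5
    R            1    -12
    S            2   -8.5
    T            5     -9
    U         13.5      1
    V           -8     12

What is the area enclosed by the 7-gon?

Cross-terms: 55.75, 20.5, 15.5, 24.5, 126.5, 170, 74  ⇒  Σ = 486.75
Area = |Σ|/2 = 243.375.

243.375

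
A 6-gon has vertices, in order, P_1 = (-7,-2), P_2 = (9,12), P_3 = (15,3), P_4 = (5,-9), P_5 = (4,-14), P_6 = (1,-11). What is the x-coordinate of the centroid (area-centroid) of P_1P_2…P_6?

Apply the surveyor's formula. First the cross-terms c_i = x_i·y_{i+1} − x_{i+1}·y_i:
  -66, -153, -150, -34, -30, -79  ⇒  2A = -512, A = -256.
Then Σ (x_i + x_{i+1})·c_i = -6786, so x̄ = -6786 / (6·(-256)) = 4.41796875.

4.41796875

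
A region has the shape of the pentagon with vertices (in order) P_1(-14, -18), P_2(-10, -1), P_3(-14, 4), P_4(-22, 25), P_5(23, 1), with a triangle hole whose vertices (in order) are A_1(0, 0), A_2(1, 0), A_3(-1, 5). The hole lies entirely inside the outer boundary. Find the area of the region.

Outer boundary:
Apply the surveyor's formula: 2A = Σ (x_i·y_{i+1} − x_{i+1}·y_i), indices taken mod 5.
Σ = (-166) + (-54) + (-262) + (-597) + (-400) = -1479
Area = |Σ|/2 = 739.5.
Hole:
Apply the shoelace formula: 2A = Σ (x_i·y_{i+1} − x_{i+1}·y_i), indices taken mod 3.
Cross-terms: 0, 5, 0  ⇒  Σ = 5
Area = |Σ|/2 = 2.5.
Net area = 739.5 − 2.5 = 737.

737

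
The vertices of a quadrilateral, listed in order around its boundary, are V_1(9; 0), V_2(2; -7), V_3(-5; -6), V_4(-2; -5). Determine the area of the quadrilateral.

26

Apply the shoelace (surveyor's) formula: 2A = Σ (x_i·y_{i+1} − x_{i+1}·y_i), indices taken mod 4.
V_1→V_2: (9)(-7) − (2)(0) = -63
V_2→V_3: (2)(-6) − (-5)(-7) = -47
V_3→V_4: (-5)(-5) − (-2)(-6) = 13
V_4→V_1: (-2)(0) − (9)(-5) = 45
Σ = -52
Area = |Σ|/2 = 26.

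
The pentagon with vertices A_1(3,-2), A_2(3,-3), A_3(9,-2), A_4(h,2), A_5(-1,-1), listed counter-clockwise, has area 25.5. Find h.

Write out the shoelace sum; only the two edges meeting at A_4 involve h:
2·Area = [(9·2 − h·(-2)) + (h·(-1) − (-1)·2)] + 23
       = 1·h + 43 = 51
⇒ h = 8.

8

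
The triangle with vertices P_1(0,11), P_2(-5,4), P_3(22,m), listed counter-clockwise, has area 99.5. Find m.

2

The doubled signed area Σ (x_i y_{i+1} − x_{i+1} y_i) is linear in m.
With m=0 it equals 209; the coefficient of m is -5 (from the two edges through P_3).
So -5·m + 209 = 2·99.5 = 199 ⇒ m = 2.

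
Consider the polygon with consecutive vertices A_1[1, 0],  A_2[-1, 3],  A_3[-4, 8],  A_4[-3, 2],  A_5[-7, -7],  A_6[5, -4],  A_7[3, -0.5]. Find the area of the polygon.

65.5

Σ = (3) + (4) + (16) + (35) + (63) + (9.5) + (0.5) = 131
Area = |Σ|/2 = 65.5.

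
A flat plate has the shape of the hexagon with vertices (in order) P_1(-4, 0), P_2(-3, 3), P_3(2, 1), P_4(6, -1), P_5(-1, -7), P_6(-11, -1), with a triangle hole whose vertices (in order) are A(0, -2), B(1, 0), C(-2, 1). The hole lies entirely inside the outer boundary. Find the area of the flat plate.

Outer boundary:
Apply the shoelace formula: 2A = Σ (x_i·y_{i+1} − x_{i+1}·y_i), indices taken mod 6.
Σ = (-12) + (-9) + (-8) + (-43) + (-76) + (-4) = -152
Area = |Σ|/2 = 76.
Hole:
Apply the shoelace formula: 2A = Σ (x_i·y_{i+1} − x_{i+1}·y_i), indices taken mod 3.
A→B: (0)(0) − (1)(-2) = 2
B→C: (1)(1) − (-2)(0) = 1
C→A: (-2)(-2) − (0)(1) = 4
Σ = 7
Area = |Σ|/2 = 3.5.
Net area = 76 − 3.5 = 72.5.

72.5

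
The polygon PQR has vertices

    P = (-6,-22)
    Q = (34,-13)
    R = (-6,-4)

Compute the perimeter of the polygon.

|PQ| = √((40)² + (9)²) = √1681 = 41
|QR| = √((-40)² + (9)²) = √1681 = 41
|RP| = √((0)² + (-18)²) = √324 = 18
Perimeter = 41 + 41 + 18 = 100.

100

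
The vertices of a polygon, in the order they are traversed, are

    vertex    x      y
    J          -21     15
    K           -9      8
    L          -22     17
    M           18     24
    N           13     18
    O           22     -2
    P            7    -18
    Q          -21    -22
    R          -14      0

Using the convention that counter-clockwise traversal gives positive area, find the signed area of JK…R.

-1343

J→K: (-21)(8) − (-9)(15) = -33
K→L: (-9)(17) − (-22)(8) = 23
L→M: (-22)(24) − (18)(17) = -834
M→N: (18)(18) − (13)(24) = 12
N→O: (13)(-2) − (22)(18) = -422
O→P: (22)(-18) − (7)(-2) = -382
P→Q: (7)(-22) − (-21)(-18) = -532
Q→R: (-21)(0) − (-14)(-22) = -308
R→J: (-14)(15) − (-21)(0) = -210
Σ = -2686
Signed area = Σ/2 = -1343 (negative ⇒ clockwise traversal).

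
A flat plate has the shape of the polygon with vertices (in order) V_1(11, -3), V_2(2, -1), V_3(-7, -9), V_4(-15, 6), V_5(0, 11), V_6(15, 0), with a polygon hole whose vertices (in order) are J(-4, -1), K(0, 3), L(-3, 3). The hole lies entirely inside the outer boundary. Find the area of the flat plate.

285

Outer boundary:
Apply the shoelace (surveyor's) formula: 2A = Σ (x_i·y_{i+1} − x_{i+1}·y_i), indices taken mod 6.
Σ = (-5) + (-25) + (-177) + (-165) + (-165) + (-45) = -582
Area = |Σ|/2 = 291.
Hole:
J→K: (-4)(3) − (0)(-1) = -12
K→L: (0)(3) − (-3)(3) = 9
L→J: (-3)(-1) − (-4)(3) = 15
Σ = 12
Area = |Σ|/2 = 6.
Net area = 291 − 6 = 285.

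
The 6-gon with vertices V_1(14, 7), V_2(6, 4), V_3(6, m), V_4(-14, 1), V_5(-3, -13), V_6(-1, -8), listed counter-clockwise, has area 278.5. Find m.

The doubled signed area Σ (x_i y_{i+1} − x_{i+1} y_i) is linear in m.
With m=0 it equals 297; the coefficient of m is 20 (from the two edges through V_3).
So 20·m + 297 = 2·278.5 = 557 ⇒ m = 13.

13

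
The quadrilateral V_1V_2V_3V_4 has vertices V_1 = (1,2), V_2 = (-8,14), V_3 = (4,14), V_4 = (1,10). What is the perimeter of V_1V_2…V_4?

40

|V_1V_2| = √((-9)² + (12)²) = √225 = 15
|V_2V_3| = √((12)² + (0)²) = √144 = 12
|V_3V_4| = √((-3)² + (-4)²) = √25 = 5
|V_4V_1| = √((0)² + (-8)²) = √64 = 8
Perimeter = 15 + 12 + 5 + 8 = 40.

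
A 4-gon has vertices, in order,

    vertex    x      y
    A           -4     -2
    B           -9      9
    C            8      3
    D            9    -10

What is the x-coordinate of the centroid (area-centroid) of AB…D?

Apply the shoelace formula. First the cross-terms c_i = x_i·y_{i+1} − x_{i+1}·y_i:
  -54, -99, -107, -58  ⇒  2A = -318, A = -159.
Then Σ (x_i + x_{i+1})·c_i = -1308, so x̄ = -1308 / (6·(-159)) = 218/159.

218/159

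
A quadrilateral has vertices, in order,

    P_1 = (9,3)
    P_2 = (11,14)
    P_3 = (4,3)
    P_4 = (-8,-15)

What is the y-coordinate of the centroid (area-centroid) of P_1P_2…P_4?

2/3

Apply the surveyor's formula. First the cross-terms c_i = x_i·y_{i+1} − x_{i+1}·y_i:
  93, -23, -36, 111  ⇒  2A = 145, A = 72.5.
Then Σ (y_i + y_{i+1})·c_i = 290, so ȳ = 290 / (6·72.5) = 2/3.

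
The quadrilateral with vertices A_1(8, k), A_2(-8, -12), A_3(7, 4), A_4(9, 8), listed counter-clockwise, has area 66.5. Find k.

The doubled signed area Σ (x_i y_{i+1} − x_{i+1} y_i) is linear in k.
With k=0 it equals -88; the coefficient of k is 17 (from the two edges through A_1).
So 17·k + -88 = 2·66.5 = 133 ⇒ k = 13.

13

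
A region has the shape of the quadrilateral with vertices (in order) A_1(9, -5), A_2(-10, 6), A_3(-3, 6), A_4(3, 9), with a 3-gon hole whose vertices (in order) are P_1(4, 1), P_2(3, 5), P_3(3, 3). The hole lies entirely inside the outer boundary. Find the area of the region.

Outer boundary:
Σ = (4) + (-42) + (-45) + (-96) = -179
Area = |Σ|/2 = 89.5.
Hole:
Apply the surveyor's formula: 2A = Σ (x_i·y_{i+1} − x_{i+1}·y_i), indices taken mod 3.
Cross-terms: 17, -6, -9  ⇒  Σ = 2
Area = |Σ|/2 = 1.
Net area = 89.5 − 1 = 88.5.

88.5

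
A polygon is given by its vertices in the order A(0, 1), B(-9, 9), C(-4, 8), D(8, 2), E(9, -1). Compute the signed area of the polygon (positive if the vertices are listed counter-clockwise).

-58

Apply the shoelace (surveyor's) formula: 2A = Σ (x_i·y_{i+1} − x_{i+1}·y_i), indices taken mod 5.
A→B: (0)(9) − (-9)(1) = 9
B→C: (-9)(8) − (-4)(9) = -36
C→D: (-4)(2) − (8)(8) = -72
D→E: (8)(-1) − (9)(2) = -26
E→A: (9)(1) − (0)(-1) = 9
Σ = -116
Signed area = Σ/2 = -58 (negative ⇒ clockwise traversal).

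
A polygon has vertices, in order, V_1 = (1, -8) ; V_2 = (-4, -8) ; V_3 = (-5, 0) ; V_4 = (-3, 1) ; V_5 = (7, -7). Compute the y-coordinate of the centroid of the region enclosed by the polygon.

Apply the shoelace formula. First the cross-terms c_i = x_i·y_{i+1} − x_{i+1}·y_i:
  -40, -40, -5, 14, -49  ⇒  2A = -120, A = -60.
Then Σ (y_i + y_{i+1})·c_i = 1606, so ȳ = 1606 / (6·(-60)) = -803/180.

-803/180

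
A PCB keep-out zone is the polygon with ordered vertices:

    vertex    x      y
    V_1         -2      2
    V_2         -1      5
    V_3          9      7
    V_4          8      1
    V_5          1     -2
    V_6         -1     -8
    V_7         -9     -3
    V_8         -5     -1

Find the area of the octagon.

Apply the surveyor's formula: 2A = Σ (x_i·y_{i+1} − x_{i+1}·y_i), indices taken mod 8.
Cross-terms: -8, -52, -47, -17, -10, -69, -6, -12  ⇒  Σ = -221
Area = |Σ|/2 = 110.5.

110.5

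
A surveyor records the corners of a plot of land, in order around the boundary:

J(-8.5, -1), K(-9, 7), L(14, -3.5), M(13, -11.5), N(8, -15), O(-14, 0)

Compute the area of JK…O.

J→K: (-8.5)(7) − (-9)(-1) = -68.5
K→L: (-9)(-3.5) − (14)(7) = -66.5
L→M: (14)(-11.5) − (13)(-3.5) = -115.5
M→N: (13)(-15) − (8)(-11.5) = -103
N→O: (8)(0) − (-14)(-15) = -210
O→J: (-14)(-1) − (-8.5)(0) = 14
Σ = -549.5
Area = |Σ|/2 = 274.75.

274.75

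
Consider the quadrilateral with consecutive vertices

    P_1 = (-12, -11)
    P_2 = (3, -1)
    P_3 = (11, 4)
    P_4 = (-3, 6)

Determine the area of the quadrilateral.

125.5

Apply the shoelace formula: 2A = Σ (x_i·y_{i+1} − x_{i+1}·y_i), indices taken mod 4.
Cross-terms: 45, 23, 78, 105  ⇒  Σ = 251
Area = |Σ|/2 = 125.5.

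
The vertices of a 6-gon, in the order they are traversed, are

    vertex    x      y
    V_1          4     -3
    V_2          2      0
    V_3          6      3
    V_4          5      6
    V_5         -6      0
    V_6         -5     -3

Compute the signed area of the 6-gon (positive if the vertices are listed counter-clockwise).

Cross-terms: 6, 6, 21, 36, 18, 27  ⇒  Σ = 114
Signed area = Σ/2 = 57 (positive ⇒ counter-clockwise traversal).

57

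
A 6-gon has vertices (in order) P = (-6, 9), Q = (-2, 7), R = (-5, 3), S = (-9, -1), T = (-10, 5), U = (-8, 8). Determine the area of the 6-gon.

41

Apply the shoelace formula: 2A = Σ (x_i·y_{i+1} − x_{i+1}·y_i), indices taken mod 6.
P→Q: (-6)(7) − (-2)(9) = -24
Q→R: (-2)(3) − (-5)(7) = 29
R→S: (-5)(-1) − (-9)(3) = 32
S→T: (-9)(5) − (-10)(-1) = -55
T→U: (-10)(8) − (-8)(5) = -40
U→P: (-8)(9) − (-6)(8) = -24
Σ = -82
Area = |Σ|/2 = 41.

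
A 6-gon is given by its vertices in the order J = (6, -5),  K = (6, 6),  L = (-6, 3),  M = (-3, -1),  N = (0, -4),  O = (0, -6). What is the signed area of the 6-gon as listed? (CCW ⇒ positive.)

Cross-terms: 66, 54, 15, 12, 0, 36  ⇒  Σ = 183
Signed area = Σ/2 = 91.5 (positive ⇒ counter-clockwise traversal).

91.5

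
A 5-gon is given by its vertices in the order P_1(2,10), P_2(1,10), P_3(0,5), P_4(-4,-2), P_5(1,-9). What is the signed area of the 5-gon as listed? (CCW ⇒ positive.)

P_1→P_2: (2)(10) − (1)(10) = 10
P_2→P_3: (1)(5) − (0)(10) = 5
P_3→P_4: (0)(-2) − (-4)(5) = 20
P_4→P_5: (-4)(-9) − (1)(-2) = 38
P_5→P_1: (1)(10) − (2)(-9) = 28
Σ = 101
Signed area = Σ/2 = 50.5 (positive ⇒ counter-clockwise traversal).

50.5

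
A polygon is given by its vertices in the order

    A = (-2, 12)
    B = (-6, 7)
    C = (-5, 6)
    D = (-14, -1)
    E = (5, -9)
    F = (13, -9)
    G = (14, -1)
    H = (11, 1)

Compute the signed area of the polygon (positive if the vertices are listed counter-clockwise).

Apply Gauss's area formula: 2A = Σ (x_i·y_{i+1} − x_{i+1}·y_i), indices taken mod 8.
Σ = (58) + (-1) + (89) + (131) + (72) + (113) + (25) + (134) = 621
Signed area = Σ/2 = 310.5 (positive ⇒ counter-clockwise traversal).

310.5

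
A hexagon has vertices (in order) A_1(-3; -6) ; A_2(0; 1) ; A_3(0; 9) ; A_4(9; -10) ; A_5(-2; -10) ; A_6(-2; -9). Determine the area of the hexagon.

105.5

Apply the shoelace (surveyor's) formula: 2A = Σ (x_i·y_{i+1} − x_{i+1}·y_i), indices taken mod 6.
Cross-terms: -3, 0, -81, -110, -2, -15  ⇒  Σ = -211
Area = |Σ|/2 = 105.5.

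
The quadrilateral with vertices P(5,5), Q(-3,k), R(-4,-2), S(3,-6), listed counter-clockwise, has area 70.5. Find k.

5

Write out the shoelace sum; only the two edges meeting at Q involve k:
2·Area = [(5·k − (-3)·5) + ((-3)·(-2) − (-4)·k)] + 75
       = 9·k + 96 = 141
⇒ k = 5.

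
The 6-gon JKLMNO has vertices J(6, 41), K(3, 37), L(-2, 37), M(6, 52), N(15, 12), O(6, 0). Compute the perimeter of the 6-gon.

|JK| = √((-3)² + (-4)²) = √25 = 5
|KL| = √((-5)² + (0)²) = √25 = 5
|LM| = √((8)² + (15)²) = √289 = 17
|MN| = √((9)² + (-40)²) = √1681 = 41
|NO| = √((-9)² + (-12)²) = √225 = 15
|OJ| = √((0)² + (41)²) = √1681 = 41
Perimeter = 5 + 5 + 17 + 41 + 15 + 41 = 124.

124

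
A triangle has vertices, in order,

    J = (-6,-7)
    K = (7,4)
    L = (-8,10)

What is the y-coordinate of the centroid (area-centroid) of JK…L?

Apply the surveyor's formula. First the cross-terms c_i = x_i·y_{i+1} − x_{i+1}·y_i:
  25, 102, 116  ⇒  2A = 243, A = 121.5.
Then Σ (y_i + y_{i+1})·c_i = 1701, so ȳ = 1701 / (6·121.5) = 7/3.

7/3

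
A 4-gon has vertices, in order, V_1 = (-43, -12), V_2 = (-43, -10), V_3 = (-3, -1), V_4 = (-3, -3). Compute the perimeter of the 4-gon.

|V_1V_2| = √((0)² + (2)²) = √4 = 2
|V_2V_3| = √((40)² + (9)²) = √1681 = 41
|V_3V_4| = √((0)² + (-2)²) = √4 = 2
|V_4V_1| = √((-40)² + (-9)²) = √1681 = 41
Perimeter = 2 + 41 + 2 + 41 = 86.

86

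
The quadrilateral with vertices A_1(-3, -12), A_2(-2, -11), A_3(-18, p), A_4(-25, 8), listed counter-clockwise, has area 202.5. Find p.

The doubled signed area Σ (x_i y_{i+1} − x_{i+1} y_i) is linear in p.
With p=0 it equals -9; the coefficient of p is 23 (from the two edges through A_3).
So 23·p + -9 = 2·202.5 = 405 ⇒ p = 18.

18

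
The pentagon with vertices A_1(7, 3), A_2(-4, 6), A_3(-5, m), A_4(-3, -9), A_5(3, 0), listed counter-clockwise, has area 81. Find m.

The doubled signed area Σ (x_i y_{i+1} − x_{i+1} y_i) is linear in m.
With m=0 it equals 165; the coefficient of m is -1 (from the two edges through A_3).
So -1·m + 165 = 2·81 = 162 ⇒ m = 3.

3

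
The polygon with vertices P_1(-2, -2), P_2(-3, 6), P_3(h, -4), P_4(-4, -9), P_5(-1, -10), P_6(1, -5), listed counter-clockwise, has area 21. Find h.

-2

The doubled signed area Σ (x_i y_{i+1} − x_{i+1} y_i) is linear in h.
With h=0 it equals 12; the coefficient of h is -15 (from the two edges through P_3).
So -15·h + 12 = 2·21 = 42 ⇒ h = -2.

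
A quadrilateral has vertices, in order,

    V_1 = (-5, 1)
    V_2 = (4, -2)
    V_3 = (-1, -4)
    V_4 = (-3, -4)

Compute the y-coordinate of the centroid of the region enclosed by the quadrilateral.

Apply Gauss's area formula. First the cross-terms c_i = x_i·y_{i+1} − x_{i+1}·y_i:
  6, -18, -8, -23  ⇒  2A = -43, A = -21.5.
Then Σ (y_i + y_{i+1})·c_i = 235, so ȳ = 235 / (6·(-21.5)) = -235/129.

-235/129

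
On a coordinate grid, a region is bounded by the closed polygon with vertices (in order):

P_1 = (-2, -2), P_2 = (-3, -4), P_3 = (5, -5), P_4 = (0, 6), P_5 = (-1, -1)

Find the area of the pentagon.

Apply the shoelace (surveyor's) formula: 2A = Σ (x_i·y_{i+1} − x_{i+1}·y_i), indices taken mod 5.
Σ = (2) + (35) + (30) + (6) + (0) = 73
Area = |Σ|/2 = 36.5.

36.5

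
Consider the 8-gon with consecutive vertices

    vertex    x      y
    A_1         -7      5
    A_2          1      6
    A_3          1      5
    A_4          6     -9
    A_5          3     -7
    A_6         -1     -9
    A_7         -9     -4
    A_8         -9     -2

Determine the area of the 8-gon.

Σ = (-47) + (-1) + (-39) + (-15) + (-34) + (-77) + (-18) + (-59) = -290
Area = |Σ|/2 = 145.

145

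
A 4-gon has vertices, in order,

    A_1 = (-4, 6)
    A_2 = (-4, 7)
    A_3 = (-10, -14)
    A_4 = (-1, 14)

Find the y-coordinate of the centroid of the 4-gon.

Apply Gauss's area formula. First the cross-terms c_i = x_i·y_{i+1} − x_{i+1}·y_i:
  -4, 126, -154, 50  ⇒  2A = 18, A = 9.
Then Σ (y_i + y_{i+1})·c_i = 66, so ȳ = 66 / (6·9) = 11/9.

11/9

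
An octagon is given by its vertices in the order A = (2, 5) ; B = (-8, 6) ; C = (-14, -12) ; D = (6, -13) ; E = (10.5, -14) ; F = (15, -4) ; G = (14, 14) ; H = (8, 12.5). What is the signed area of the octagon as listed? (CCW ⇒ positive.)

525.25

Apply Gauss's area formula: 2A = Σ (x_i·y_{i+1} − x_{i+1}·y_i), indices taken mod 8.
Σ = (52) + (180) + (254) + (52.5) + (168) + (266) + (63) + (15) = 1050.5
Signed area = Σ/2 = 525.25 (positive ⇒ counter-clockwise traversal).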